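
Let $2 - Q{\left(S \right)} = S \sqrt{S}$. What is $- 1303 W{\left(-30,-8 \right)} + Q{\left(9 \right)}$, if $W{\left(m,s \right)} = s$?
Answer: $10399$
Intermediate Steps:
$Q{\left(S \right)} = 2 - S^{\frac{3}{2}}$ ($Q{\left(S \right)} = 2 - S \sqrt{S} = 2 - S^{\frac{3}{2}}$)
$- 1303 W{\left(-30,-8 \right)} + Q{\left(9 \right)} = \left(-1303\right) \left(-8\right) + \left(2 - 9^{\frac{3}{2}}\right) = 10424 + \left(2 - 27\right) = 10424 - 25 = 10399$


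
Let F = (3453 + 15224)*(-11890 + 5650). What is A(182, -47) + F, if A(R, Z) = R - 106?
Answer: -116544404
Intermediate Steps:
A(R, Z) = -106 + R
F = -116544480 (F = 18677*(-6240) = -116544480)
A(182, -47) + F = (-106 + 182) - 116544480 = 76 - 116544480 = -116544404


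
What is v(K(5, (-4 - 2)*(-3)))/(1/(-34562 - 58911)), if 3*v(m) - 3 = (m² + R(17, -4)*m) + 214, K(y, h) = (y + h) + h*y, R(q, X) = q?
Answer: -464467337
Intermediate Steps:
K(y, h) = h + y + h*y (K(y, h) = (h + y) + h*y = h + y + h*y)
v(m) = 217/3 + m²/3 + 17*m/3 (v(m) = 1 + ((m² + 17*m) + 214)/3 = 1 + (214 + m² + 17*m)/3 = 1 + (214/3 + m²/3 + 17*m/3) = 217/3 + m²/3 + 17*m/3)
v(K(5, (-4 - 2)*(-3)))/(1/(-34562 - 58911)) = (217/3 + ((-4 - 2)*(-3) + 5 + ((-4 - 2)*(-3))*5)²/3 + 17*((-4 - 2)*(-3) + 5 + ((-4 - 2)*(-3))*5)/3)/(1/(-34562 - 58911)) = (217/3 + (-6*(-3) + 5 - 6*(-3)*5)²/3 + 17*(-6*(-3) + 5 - 6*(-3)*5)/3)/(1/(-93473)) = (217/3 + (18 + 5 + 18*5)²/3 + 17*(18 + 5 + 18*5)/3)/(-1/93473) = (217/3 + (18 + 5 + 90)²/3 + 17*(18 + 5 + 90)/3)*(-93473) = (217/3 + (⅓)*113² + (17/3)*113)*(-93473) = (217/3 + (⅓)*12769 + 1921/3)*(-93473) = (217/3 + 12769/3 + 1921/3)*(-93473) = 4969*(-93473) = -464467337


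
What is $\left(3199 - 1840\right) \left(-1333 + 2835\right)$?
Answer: $2041218$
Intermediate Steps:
$\left(3199 - 1840\right) \left(-1333 + 2835\right) = 1359 \cdot 1502 = 2041218$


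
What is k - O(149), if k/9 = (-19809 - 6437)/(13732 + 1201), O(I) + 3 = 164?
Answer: -2640427/14933 ≈ -176.82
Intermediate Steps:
O(I) = 161 (O(I) = -3 + 164 = 161)
k = -236214/14933 (k = 9*((-19809 - 6437)/(13732 + 1201)) = 9*(-26246/14933) = -236214/14933 ≈ -15.818)
k - O(149) = -236214/14933 - 1*161 = -236214/14933 - 161 = -2640427/14933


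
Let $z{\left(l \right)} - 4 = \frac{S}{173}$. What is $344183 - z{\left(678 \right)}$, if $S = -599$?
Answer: $\frac{59543566}{173} \approx 3.4418 \cdot 10^{5}$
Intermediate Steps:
$z{\left(l \right)} = \frac{93}{173}$ ($z{\left(l \right)} = 4 - \frac{599}{173} = \frac{93}{173}$)
$344183 - z{\left(678 \right)} = 344183 - \frac{93}{173} = \frac{59543566}{173}$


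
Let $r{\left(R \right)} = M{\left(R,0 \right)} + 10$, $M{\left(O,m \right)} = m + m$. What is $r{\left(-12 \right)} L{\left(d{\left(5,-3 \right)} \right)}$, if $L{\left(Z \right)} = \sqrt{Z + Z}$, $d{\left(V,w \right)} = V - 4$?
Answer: $10 \sqrt{2} \approx 14.142$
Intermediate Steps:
$M{\left(O,m \right)} = 2 m$
$d{\left(V,w \right)} = -4 + V$ ($d{\left(V,w \right)} = V - 4 = -4 + V$)
$r{\left(R \right)} = 10$ ($r{\left(R \right)} = 2 \cdot 0 + 10 = 0 + 10 = 10$)
$L{\left(Z \right)} = \sqrt{2} \sqrt{Z}$ ($L{\left(Z \right)} = \sqrt{2 Z} = \sqrt{2} \sqrt{Z}$)
$r{\left(-12 \right)} L{\left(d{\left(5,-3 \right)} \right)} = 10 \sqrt{2} \sqrt{-4 + 5} = 10 \sqrt{2} \sqrt{1} = 10 \sqrt{2} \cdot 1 = 10 \sqrt{2}$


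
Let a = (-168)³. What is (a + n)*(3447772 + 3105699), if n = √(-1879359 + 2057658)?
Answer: -31074147804672 + 19660413*√19811 ≈ -3.1071e+13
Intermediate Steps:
a = -4741632
n = 3*√19811 (n = √178299 = 3*√19811 ≈ 422.25)
(a + n)*(3447772 + 3105699) = (-4741632 + 3*√19811)*(3447772 + 3105699) = (-4741632 + 3*√19811)*6553471 = -31074147804672 + 19660413*√19811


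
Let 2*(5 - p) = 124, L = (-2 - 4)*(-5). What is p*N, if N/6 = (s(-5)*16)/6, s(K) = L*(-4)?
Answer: 109440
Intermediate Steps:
L = 30 (L = -6*(-5) = 30)
s(K) = -120 (s(K) = 30*(-4) = -120)
p = -57 (p = 5 - ½*124 = 5 - 62 = -57)
N = -1920 (N = 6*(-120*16/6) = 6*(-1920*⅙) = 6*(-320) = -1920)
p*N = -57*(-1920) = 109440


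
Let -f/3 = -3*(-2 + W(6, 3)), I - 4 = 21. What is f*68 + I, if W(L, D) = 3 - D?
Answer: -1199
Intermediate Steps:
I = 25 (I = 4 + 21 = 25)
f = -18 (f = -(-9)*(-2 + (3 - 1*3)) = -(-9)*(-2 + (3 - 3)) = -(-9)*(-2 + 0) = -(-9)*(-2) = -3*6 = -18)
f*68 + I = -18*68 + 25 = -1224 + 25 = -1199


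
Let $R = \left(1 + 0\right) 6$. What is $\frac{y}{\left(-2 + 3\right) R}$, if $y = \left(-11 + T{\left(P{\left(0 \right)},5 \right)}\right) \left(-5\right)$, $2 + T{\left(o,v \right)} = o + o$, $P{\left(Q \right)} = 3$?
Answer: $\frac{35}{6} \approx 5.8333$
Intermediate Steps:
$T{\left(o,v \right)} = -2 + 2 o$ ($T{\left(o,v \right)} = -2 + \left(o + o\right) = -2 + 2 o$)
$R = 6$ ($R = 1 \cdot 6 = 6$)
$y = 35$ ($y = \left(-11 + \left(-2 + 2 \cdot 3\right)\right) \left(-5\right) = \left(-11 + \left(-2 + 6\right)\right) \left(-5\right) = \left(-11 + 4\right) \left(-5\right) = \left(-7\right) \left(-5\right) = 35$)
$\frac{y}{\left(-2 + 3\right) R} = \frac{35}{\left(-2 + 3\right) 6} = \frac{35}{1 \cdot 6} = \frac{35}{6}$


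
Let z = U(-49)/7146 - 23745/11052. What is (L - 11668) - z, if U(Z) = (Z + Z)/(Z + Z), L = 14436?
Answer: 12154424743/4387644 ≈ 2770.1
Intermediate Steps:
U(Z) = 1 (U(Z) = (2*Z)/((2*Z)) = (2*Z)*(1/(2*Z)) = 1)
z = -9426151/4387644 (z = 1/7146 - 23745/11052 = 1*(1/7146) - 23745*1/11052 = 1/7146 - 7915/3684 = -9426151/4387644 ≈ -2.1483)
(L - 11668) - z = (14436 - 11668) - 1*(-9426151/4387644) = 2768 + 9426151/4387644 = 12154424743/4387644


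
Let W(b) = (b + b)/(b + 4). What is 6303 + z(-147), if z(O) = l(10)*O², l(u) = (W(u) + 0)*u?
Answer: 315003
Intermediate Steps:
W(b) = 2*b/(4 + b) (W(b) = (2*b)/(4 + b) = 2*b/(4 + b))
l(u) = 2*u²/(4 + u) (l(u) = (2*u/(4 + u) + 0)*u = (2*u/(4 + u))*u = 2*u²/(4 + u))
z(O) = 100*O²/7 (z(O) = (2*10²/(4 + 10))*O² = (2*100/14)*O² = (2*100*(1/14))*O² = 100*O²/7)
6303 + z(-147) = 6303 + (100/7)*(-147)² = 6303 + (100/7)*21609 = 6303 + 308700 = 315003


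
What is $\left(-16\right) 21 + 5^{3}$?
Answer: $-211$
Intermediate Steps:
$\left(-16\right) 21 + 5^{3} = -336 + 125 = -211$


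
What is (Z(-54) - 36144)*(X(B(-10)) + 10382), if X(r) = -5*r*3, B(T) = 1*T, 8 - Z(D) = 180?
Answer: -382480112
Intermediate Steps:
Z(D) = -172 (Z(D) = 8 - 1*180 = 8 - 180 = -172)
B(T) = T
X(r) = -15*r
(Z(-54) - 36144)*(X(B(-10)) + 10382) = (-172 - 36144)*(-15*(-10) + 10382) = -36316*(150 + 10382) = -36316*10532 = -382480112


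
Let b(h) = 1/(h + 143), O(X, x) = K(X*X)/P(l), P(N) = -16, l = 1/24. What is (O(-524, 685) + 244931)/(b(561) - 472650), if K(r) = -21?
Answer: -172432348/332745599 ≈ -0.51821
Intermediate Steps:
l = 1/24 (l = 1*(1/24) = 1/24 ≈ 0.041667)
O(X, x) = 21/16 (O(X, x) = -21/(-16) = -21*(-1/16) = 21/16)
b(h) = 1/(143 + h)
(O(-524, 685) + 244931)/(b(561) - 472650) = (21/16 + 244931)/(1/(143 + 561) - 472650) = 3918917/(16*(1/704 - 472650)) = 3918917/(16*(-332745599/704)) = (3918917/16)*(-704/332745599) = -172432348/332745599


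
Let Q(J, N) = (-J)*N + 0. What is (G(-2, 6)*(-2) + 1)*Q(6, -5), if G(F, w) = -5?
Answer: 330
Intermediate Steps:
Q(J, N) = -J*N (Q(J, N) = -J*N + 0 = -J*N)
(G(-2, 6)*(-2) + 1)*Q(6, -5) = (-5*(-2) + 1)*(-1*6*(-5)) = (10 + 1)*30 = 11*30 = 330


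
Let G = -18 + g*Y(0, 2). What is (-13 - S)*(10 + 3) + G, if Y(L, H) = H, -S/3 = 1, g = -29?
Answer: -206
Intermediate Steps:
S = -3 (S = -3*1 = -3)
G = -76 (G = -18 - 29*2 = -18 - 58 = -76)
(-13 - S)*(10 + 3) + G = (-13 - 1*(-3))*(10 + 3) - 76 = (-13 + 3)*13 - 76 = -10*13 - 76 = -130 - 76 = -206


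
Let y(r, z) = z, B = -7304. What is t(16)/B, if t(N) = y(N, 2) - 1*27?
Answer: 25/7304 ≈ 0.0034228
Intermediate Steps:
t(N) = -25 (t(N) = 2 - 1*27 = 2 - 27 = -25)
t(16)/B = -25/(-7304) = -25*(-1/7304) = 25/7304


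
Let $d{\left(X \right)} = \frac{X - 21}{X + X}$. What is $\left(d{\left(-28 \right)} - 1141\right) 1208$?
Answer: $-1377271$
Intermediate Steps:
$d{\left(X \right)} = \frac{-21 + X}{2 X}$
$\left(d{\left(-28 \right)} - 1141\right) 1208 = \left(\frac{-21 - 28}{2 \left(-28\right)} - 1141\right) 1208 = \left(\frac{1}{2} \left(- \frac{1}{28}\right) \left(-49\right) - 1141\right) 1208 = \left(\frac{7}{8} - 1141\right) 1208 = \left(- \frac{9121}{8}\right) 1208 = -1377271$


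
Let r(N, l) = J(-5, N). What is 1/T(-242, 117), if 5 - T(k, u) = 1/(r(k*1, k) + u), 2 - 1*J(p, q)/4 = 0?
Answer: 125/624 ≈ 0.20032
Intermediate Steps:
J(p, q) = 8 (J(p, q) = 8 - 4*0 = 8 + 0 = 8)
r(N, l) = 8
T(k, u) = 5 - 1/(8 + u)
1/T(-242, 117) = 1/((39 + 5*117)/(8 + 117)) = 1/((39 + 585)/125) = 1/((1/125)*624) = 1/(624/125) = 125/624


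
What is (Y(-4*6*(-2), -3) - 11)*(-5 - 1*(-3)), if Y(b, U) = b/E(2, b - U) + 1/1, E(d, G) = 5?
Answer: ⅘ ≈ 0.80000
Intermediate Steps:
Y(b, U) = 1 + b/5 (Y(b, U) = b/5 + 1/1 = b*(⅕) + 1*1 = b/5 + 1 = 1 + b/5)
(Y(-4*6*(-2), -3) - 11)*(-5 - 1*(-3)) = ((1 + (-4*6*(-2))/5) - 11)*(-5 - 1*(-3)) = ((1 + (-24*(-2))/5) - 11)*(-5 + 3) = ((1 + (⅕)*48) - 11)*(-2) = ((1 + 48/5) - 11)*(-2) = (53/5 - 11)*(-2) = -⅖*(-2) = ⅘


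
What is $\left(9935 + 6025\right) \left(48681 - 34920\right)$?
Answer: $219625560$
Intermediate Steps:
$\left(9935 + 6025\right) \left(48681 - 34920\right) = 15960 \left(48681 - 34920\right) = 15960 \cdot 13761 = 219625560$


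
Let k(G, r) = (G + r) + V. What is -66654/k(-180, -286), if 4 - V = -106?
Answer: 33327/178 ≈ 187.23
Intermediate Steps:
V = 110 (V = 4 - 1*(-106) = 4 + 106 = 110)
k(G, r) = 110 + G + r (k(G, r) = (G + r) + 110 = 110 + G + r)
-66654/k(-180, -286) = -66654/(110 - 180 - 286) = -66654/(-356) = -66654*(-1/356) = 33327/178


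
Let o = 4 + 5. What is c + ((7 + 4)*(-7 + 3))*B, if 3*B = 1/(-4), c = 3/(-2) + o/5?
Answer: 119/30 ≈ 3.9667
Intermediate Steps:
o = 9
c = 3/10 (c = 3/(-2) + 9/5 = 3*(-1/2) + 9*(1/5) = -3/2 + 9/5 = 3/10 ≈ 0.30000)
B = -1/12 (B = (1/(-4))/3 = (1*(-1/4))/3 = (1/3)*(-1/4) = -1/12 ≈ -0.083333)
c + ((7 + 4)*(-7 + 3))*B = 3/10 + ((7 + 4)*(-7 + 3))*(-1/12) = 3/10 + (11*(-4))*(-1/12) = 3/10 - 44*(-1/12) = 3/10 + 11/3 = 119/30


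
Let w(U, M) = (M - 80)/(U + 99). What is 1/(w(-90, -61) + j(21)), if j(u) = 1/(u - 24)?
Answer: -1/16 ≈ -0.062500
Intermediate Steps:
w(U, M) = (-80 + M)/(99 + U)
j(u) = 1/(-24 + u)
1/(w(-90, -61) + j(21)) = 1/((-80 - 61)/(99 - 90) + 1/(-24 + 21)) = 1/(-141/9 + 1/(-3)) = 1/((1/9)*(-141) - 1/3) = 1/(-47/3 - 1/3) = 1/(-16) = -1/16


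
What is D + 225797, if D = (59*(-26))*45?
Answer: 156767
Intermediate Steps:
D = -69030 (D = -1534*45 = -69030)
D + 225797 = -69030 + 225797 = 156767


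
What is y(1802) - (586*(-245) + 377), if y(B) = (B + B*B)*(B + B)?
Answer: 11709560817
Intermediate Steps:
y(B) = 2*B*(B + B²) (y(B) = (B + B²)*(2*B) = 2*B*(B + B²))
y(1802) - (586*(-245) + 377) = 2*1802²*(1 + 1802) - (586*(-245) + 377) = 2*3247204*1803 - (-143570 + 377) = 11709417624 - 1*(-143193) = 11709417624 + 143193 = 11709560817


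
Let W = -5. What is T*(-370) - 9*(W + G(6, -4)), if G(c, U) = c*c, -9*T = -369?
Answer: -15449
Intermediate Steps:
T = 41 (T = -1/9*(-369) = 41)
G(c, U) = c**2
T*(-370) - 9*(W + G(6, -4)) = 41*(-370) - 9*(-5 + 6**2) = -15170 - 9*(-5 + 36) = -15170 - 9*31 = -15170 - 279 = -15449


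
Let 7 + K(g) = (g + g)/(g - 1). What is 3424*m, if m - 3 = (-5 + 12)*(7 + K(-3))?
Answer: 46224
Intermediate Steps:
K(g) = -7 + 2*g/(-1 + g) (K(g) = -7 + (g + g)/(g - 1) = -7 + (2*g)/(-1 + g) = -7 + 2*g/(-1 + g))
m = 27/2 (m = 3 + (-5 + 12)*(7 + (7 - 5*(-3))/(-1 - 3)) = 3 + 7*(7 + (7 + 15)/(-4)) = 3 + 7*(7 - 1/4*22) = 3 + 7*(7 - 11/2) = 3 + 7*(3/2) = 3 + 21/2 = 27/2 ≈ 13.500)
3424*m = 3424*(27/2) = 46224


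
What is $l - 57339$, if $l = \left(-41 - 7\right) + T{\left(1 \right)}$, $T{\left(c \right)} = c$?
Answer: $-57386$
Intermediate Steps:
$l = -47$ ($l = \left(-41 - 7\right) + 1 = -48 + 1 = -47$)
$l - 57339 = -47 - 57339 = -57386$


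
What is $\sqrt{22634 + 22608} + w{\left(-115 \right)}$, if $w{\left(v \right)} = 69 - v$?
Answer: $184 + \sqrt{45242} \approx 396.7$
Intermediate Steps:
$\sqrt{22634 + 22608} + w{\left(-115 \right)} = \sqrt{22634 + 22608} + \left(69 - -115\right) = \sqrt{45242} + \left(69 + 115\right) = \sqrt{45242} + 184 = 184 + \sqrt{45242}$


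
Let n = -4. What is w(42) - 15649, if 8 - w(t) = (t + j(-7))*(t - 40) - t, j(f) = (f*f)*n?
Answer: -15291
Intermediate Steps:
j(f) = -4*f**2 (j(f) = (f*f)*(-4) = f**2*(-4) = -4*f**2)
w(t) = 8 + t - (-196 + t)*(-40 + t) (w(t) = 8 - ((t - 4*(-7)**2)*(t - 40) - t) = 8 - ((t - 4*49)*(-40 + t) - t) = 8 - ((t - 196)*(-40 + t) - t) = 8 - ((-196 + t)*(-40 + t) - t) = 8 - (-t + (-196 + t)*(-40 + t)) = 8 + (t - (-196 + t)*(-40 + t)) = 8 + t - (-196 + t)*(-40 + t))
w(42) - 15649 = (-7832 - 1*42**2 + 237*42) - 15649 = (-7832 - 1*1764 + 9954) - 15649 = (-7832 - 1764 + 9954) - 15649 = 358 - 15649 = -15291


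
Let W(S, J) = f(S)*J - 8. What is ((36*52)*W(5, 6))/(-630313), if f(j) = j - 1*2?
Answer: -18720/630313 ≈ -0.029700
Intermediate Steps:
f(j) = -2 + j (f(j) = j - 2 = -2 + j)
W(S, J) = -8 + J*(-2 + S) (W(S, J) = (-2 + S)*J - 8 = J*(-2 + S) - 8 = -8 + J*(-2 + S))
((36*52)*W(5, 6))/(-630313) = ((36*52)*(-8 + 6*(-2 + 5)))/(-630313) = (1872*(-8 + 6*3))*(-1/630313) = (1872*(-8 + 18))*(-1/630313) = (1872*10)*(-1/630313) = 18720*(-1/630313) = -18720/630313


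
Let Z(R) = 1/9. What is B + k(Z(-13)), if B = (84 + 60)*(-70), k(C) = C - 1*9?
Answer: -90800/9 ≈ -10089.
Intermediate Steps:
Z(R) = ⅑ (Z(R) = 1*(⅑) = ⅑)
k(C) = -9 + C (k(C) = C - 9 = -9 + C)
B = -10080 (B = 144*(-70) = -10080)
B + k(Z(-13)) = -10080 + (-9 + ⅑) = -10080 - 80/9 = -90800/9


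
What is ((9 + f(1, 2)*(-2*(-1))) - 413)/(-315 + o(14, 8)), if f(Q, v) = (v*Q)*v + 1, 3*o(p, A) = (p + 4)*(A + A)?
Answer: 394/219 ≈ 1.7991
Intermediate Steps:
o(p, A) = 2*A*(4 + p)/3 (o(p, A) = ((p + 4)*(A + A))/3 = ((4 + p)*(2*A))/3 = (2*A*(4 + p))/3 = 2*A*(4 + p)/3)
f(Q, v) = 1 + Q*v² (f(Q, v) = (Q*v)*v + 1 = Q*v² + 1 = 1 + Q*v²)
((9 + f(1, 2)*(-2*(-1))) - 413)/(-315 + o(14, 8)) = ((9 + (1 + 1*2²)*(-2*(-1))) - 413)/(-315 + (⅔)*8*(4 + 14)) = ((9 + (1 + 1*4)*2) - 413)/(-315 + (⅔)*8*18) = ((9 + (1 + 4)*2) - 413)/(-315 + 96) = ((9 + 5*2) - 413)/(-219) = ((9 + 10) - 413)*(-1/219) = (19 - 413)*(-1/219) = -394*(-1/219) = 394/219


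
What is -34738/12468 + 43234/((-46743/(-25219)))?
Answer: 2265410688799/97131954 ≈ 23323.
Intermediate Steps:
-34738/12468 + 43234/((-46743/(-25219))) = -34738*1/12468 + 43234/((-46743*(-1/25219))) = -17369/6234 + 43234/(46743/25219) = -17369/6234 + 43234*(25219/46743) = -17369/6234 + 1090318246/46743 = 2265410688799/97131954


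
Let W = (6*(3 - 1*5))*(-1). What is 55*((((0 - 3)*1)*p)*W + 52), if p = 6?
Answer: -9020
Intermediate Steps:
W = 12 (W = (6*(3 - 5))*(-1) = (6*(-2))*(-1) = -12*(-1) = 12)
55*((((0 - 3)*1)*p)*W + 52) = 55*((((0 - 3)*1)*6)*12 + 52) = 55*((-3*1*6)*12 + 52) = 55*(-3*6*12 + 52) = 55*(-18*12 + 52) = 55*(-216 + 52) = 55*(-164) = -9020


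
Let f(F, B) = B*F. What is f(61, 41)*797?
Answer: 1993297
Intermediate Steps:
f(61, 41)*797 = (41*61)*797 = 2501*797 = 1993297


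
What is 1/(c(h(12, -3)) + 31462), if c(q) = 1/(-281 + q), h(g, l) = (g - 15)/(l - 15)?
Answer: 1685/53013464 ≈ 3.1784e-5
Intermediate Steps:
h(g, l) = (-15 + g)/(-15 + l)
1/(c(h(12, -3)) + 31462) = 1/(1/(-281 + (-15 + 12)/(-15 - 3)) + 31462) = 1/(1/(-281 - 3/(-18)) + 31462) = 1/(1/(-281 - 1/18*(-3)) + 31462) = 1/(1/(-281 + ⅙) + 31462) = 1/(1/(-1685/6) + 31462) = 1/(-6/1685 + 31462) = 1/(53013464/1685) = 1685/53013464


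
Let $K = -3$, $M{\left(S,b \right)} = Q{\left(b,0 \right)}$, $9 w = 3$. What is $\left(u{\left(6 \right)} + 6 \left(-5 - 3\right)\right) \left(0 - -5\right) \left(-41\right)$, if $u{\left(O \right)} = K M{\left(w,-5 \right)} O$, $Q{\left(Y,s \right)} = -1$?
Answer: $6150$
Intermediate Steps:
$w = \frac{1}{3}$ ($w = \frac{1}{9} \cdot 3 = \frac{1}{3} \approx 0.33333$)
$M{\left(S,b \right)} = -1$
$u{\left(O \right)} = 3 O$ ($u{\left(O \right)} = \left(-3\right) \left(-1\right) O = 3 O$)
$\left(u{\left(6 \right)} + 6 \left(-5 - 3\right)\right) \left(0 - -5\right) \left(-41\right) = \left(3 \cdot 6 + 6 \left(-5 - 3\right)\right) \left(0 - -5\right) \left(-41\right) = \left(18 + 6 \left(-8\right)\right) \left(0 + 5\right) \left(-41\right) = \left(18 - 48\right) 5 \left(-41\right) = \left(-30\right) \left(-205\right) = 6150$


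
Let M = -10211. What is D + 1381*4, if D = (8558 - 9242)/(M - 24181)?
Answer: 15831841/2866 ≈ 5524.0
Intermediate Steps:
D = 57/2866 (D = (8558 - 9242)/(-10211 - 24181) = -684/(-34392) = -684*(-1/34392) = 57/2866 ≈ 0.019888)
D + 1381*4 = 57/2866 + 1381*4 = 57/2866 + 5524 = 15831841/2866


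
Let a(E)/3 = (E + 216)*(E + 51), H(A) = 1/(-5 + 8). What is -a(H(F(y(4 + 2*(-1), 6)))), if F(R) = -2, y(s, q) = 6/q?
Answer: -99946/3 ≈ -33315.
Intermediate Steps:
H(A) = ⅓ (H(A) = 1/3 = ⅓)
a(E) = 3*(51 + E)*(216 + E) (a(E) = 3*((E + 216)*(E + 51)) = 3*((216 + E)*(51 + E)) = 3*((51 + E)*(216 + E)) = 3*(51 + E)*(216 + E))
-a(H(F(y(4 + 2*(-1), 6)))) = -(33048 + 3*(⅓)² + 801*(⅓)) = -(33048 + 3*(⅑) + 267) = -(33048 + ⅓ + 267) = -1*99946/3 = -99946/3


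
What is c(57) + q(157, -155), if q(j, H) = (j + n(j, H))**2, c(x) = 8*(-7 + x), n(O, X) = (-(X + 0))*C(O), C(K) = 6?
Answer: 1181969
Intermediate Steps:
n(O, X) = -6*X (n(O, X) = -(X + 0)*6 = -X*6 = -6*X)
c(x) = -56 + 8*x
q(j, H) = (j - 6*H)**2
c(57) + q(157, -155) = (-56 + 8*57) + (-1*157 + 6*(-155))**2 = (-56 + 456) + (-157 - 930)**2 = 400 + (-1087)**2 = 400 + 1181569 = 1181969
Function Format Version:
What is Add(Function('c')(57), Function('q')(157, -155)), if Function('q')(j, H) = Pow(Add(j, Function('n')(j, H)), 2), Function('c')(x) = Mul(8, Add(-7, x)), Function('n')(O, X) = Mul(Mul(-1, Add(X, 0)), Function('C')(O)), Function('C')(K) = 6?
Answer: 1181969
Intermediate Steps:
Function('n')(O, X) = Mul(-6, X) (Function('n')(O, X) = Mul(Mul(-1, Add(X, 0)), 6) = Mul(Mul(-1, X), 6) = Mul(-6, X))
Function('c')(x) = Add(-56, Mul(8, x))
Function('q')(j, H) = Pow(Add(j, Mul(-6, H)), 2)
Add(Function('c')(57), Function('q')(157, -155)) = Add(Add(-56, Mul(8, 57)), Pow(Add(Mul(-1, 157), Mul(6, -155)), 2)) = Add(Add(-56, 456), Pow(Add(-157, -930), 2)) = Add(400, Pow(-1087, 2)) = Add(400, 1181569) = 1181969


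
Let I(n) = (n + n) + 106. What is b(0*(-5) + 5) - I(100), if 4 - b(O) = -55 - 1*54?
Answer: -193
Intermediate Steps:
b(O) = 113 (b(O) = 4 - (-55 - 1*54) = 4 - (-55 - 54) = 4 - 1*(-109) = 4 + 109 = 113)
I(n) = 106 + 2*n (I(n) = 2*n + 106 = 106 + 2*n)
b(0*(-5) + 5) - I(100) = 113 - (106 + 2*100) = 113 - (106 + 200) = 113 - 1*306 = 113 - 306 = -193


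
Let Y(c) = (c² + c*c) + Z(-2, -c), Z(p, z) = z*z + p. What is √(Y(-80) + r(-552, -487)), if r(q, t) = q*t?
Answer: 7*√5878 ≈ 536.68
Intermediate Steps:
Z(p, z) = p + z² (Z(p, z) = z² + p = p + z²)
Y(c) = -2 + 3*c² (Y(c) = (c² + c*c) + (-2 + (-c)²) = (c² + c²) + (-2 + c²) = 2*c² + (-2 + c²) = -2 + 3*c²)
√(Y(-80) + r(-552, -487)) = √((-2 + 3*(-80)²) - 552*(-487)) = √((-2 + 3*6400) + 268824) = √((-2 + 19200) + 268824) = √(19198 + 268824) = √288022 = 7*√5878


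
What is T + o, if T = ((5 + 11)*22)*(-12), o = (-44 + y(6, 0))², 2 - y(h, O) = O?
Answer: -2460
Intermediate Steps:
y(h, O) = 2 - O
o = 1764 (o = (-44 + (2 - 1*0))² = (-44 + (2 + 0))² = (-44 + 2)² = (-42)² = 1764)
T = -4224 (T = (16*22)*(-12) = 352*(-12) = -4224)
T + o = -4224 + 1764 = -2460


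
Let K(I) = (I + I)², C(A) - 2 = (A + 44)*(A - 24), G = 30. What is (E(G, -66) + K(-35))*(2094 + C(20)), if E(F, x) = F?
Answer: 9071200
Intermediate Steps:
C(A) = 2 + (-24 + A)*(44 + A) (C(A) = 2 + (A + 44)*(A - 24) = 2 + (44 + A)*(-24 + A) = 2 + (-24 + A)*(44 + A))
K(I) = 4*I² (K(I) = (2*I)² = 4*I²)
(E(G, -66) + K(-35))*(2094 + C(20)) = (30 + 4*(-35)²)*(2094 + (-1054 + 20² + 20*20)) = (30 + 4*1225)*(2094 + (-1054 + 400 + 400)) = (30 + 4900)*(2094 - 254) = 4930*1840 = 9071200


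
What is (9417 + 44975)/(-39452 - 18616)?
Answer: -13598/14517 ≈ -0.93670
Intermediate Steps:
(9417 + 44975)/(-39452 - 18616) = 54392/(-58068) = 54392*(-1/58068) = -13598/14517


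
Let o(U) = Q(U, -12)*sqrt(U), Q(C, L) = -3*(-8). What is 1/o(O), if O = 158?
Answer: sqrt(158)/3792 ≈ 0.0033148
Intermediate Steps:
Q(C, L) = 24
o(U) = 24*sqrt(U)
1/o(O) = 1/(24*sqrt(158)) = sqrt(158)/3792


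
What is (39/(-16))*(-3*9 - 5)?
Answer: 78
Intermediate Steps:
(39/(-16))*(-3*9 - 5) = (39*(-1/16))*(-27 - 5) = -39/16*(-32) = 78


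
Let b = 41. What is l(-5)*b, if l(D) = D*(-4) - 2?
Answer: 738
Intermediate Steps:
l(D) = -2 - 4*D (l(D) = -4*D - 2 = -2 - 4*D)
l(-5)*b = (-2 - 4*(-5))*41 = (-2 + 20)*41 = 18*41 = 738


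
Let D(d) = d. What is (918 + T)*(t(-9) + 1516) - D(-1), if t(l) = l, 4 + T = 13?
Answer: 1396990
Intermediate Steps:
T = 9 (T = -4 + 13 = 9)
(918 + T)*(t(-9) + 1516) - D(-1) = (918 + 9)*(-9 + 1516) - 1*(-1) = 927*1507 + 1 = 1396989 + 1 = 1396990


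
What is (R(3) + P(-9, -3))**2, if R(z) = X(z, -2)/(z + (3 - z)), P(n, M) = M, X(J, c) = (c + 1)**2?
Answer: 64/9 ≈ 7.1111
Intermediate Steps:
X(J, c) = (1 + c)**2
R(z) = 1/3 (R(z) = (1 - 2)**2/(z + (3 - z)) = (-1)**2/3 = 1*(1/3) = 1/3)
(R(3) + P(-9, -3))**2 = (1/3 - 3)**2 = (-8/3)**2 = 64/9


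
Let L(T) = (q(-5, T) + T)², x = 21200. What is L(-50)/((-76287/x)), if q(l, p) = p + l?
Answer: -77910000/25429 ≈ -3063.8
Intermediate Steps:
q(l, p) = l + p
L(T) = (-5 + 2*T)² (L(T) = ((-5 + T) + T)² = (-5 + 2*T)²)
L(-50)/((-76287/x)) = (-5 + 2*(-50))²/((-76287/21200)) = (-5 - 100)²/((-76287*1/21200)) = (-105)²/(-76287/21200) = 11025*(-21200/76287) = -77910000/25429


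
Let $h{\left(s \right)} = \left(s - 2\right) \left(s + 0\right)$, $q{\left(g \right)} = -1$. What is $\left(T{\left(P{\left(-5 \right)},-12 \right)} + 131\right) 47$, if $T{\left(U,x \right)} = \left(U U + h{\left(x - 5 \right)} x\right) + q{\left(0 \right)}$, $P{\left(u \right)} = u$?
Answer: $-174887$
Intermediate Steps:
$h{\left(s \right)} = s \left(-2 + s\right)$ ($h{\left(s \right)} = \left(-2 + s\right) s = s \left(-2 + s\right)$)
$T{\left(U,x \right)} = -1 + U^{2} + x \left(-7 + x\right) \left(-5 + x\right)$ ($T{\left(U,x \right)} = \left(U U + \left(x - 5\right) \left(-2 + \left(x - 5\right)\right) x\right) - 1 = \left(U^{2} + \left(-5 + x\right) \left(-2 + \left(-5 + x\right)\right) x\right) - 1 = \left(U^{2} + \left(-5 + x\right) \left(-7 + x\right) x\right) - 1 = \left(U^{2} + \left(-7 + x\right) \left(-5 + x\right) x\right) - 1 = \left(U^{2} + x \left(-7 + x\right) \left(-5 + x\right)\right) - 1 = -1 + U^{2} + x \left(-7 + x\right) \left(-5 + x\right)$)
$\left(T{\left(P{\left(-5 \right)},-12 \right)} + 131\right) 47 = \left(\left(-1 + \left(-5\right)^{2} - 12 \left(-7 - 12\right) \left(-5 - 12\right)\right) + 131\right) 47 = \left(\left(-1 + 25 - \left(-228\right) \left(-17\right)\right) + 131\right) 47 = \left(\left(-1 + 25 - 3876\right) + 131\right) 47 = \left(-3852 + 131\right) 47 = \left(-3721\right) 47 = -174887$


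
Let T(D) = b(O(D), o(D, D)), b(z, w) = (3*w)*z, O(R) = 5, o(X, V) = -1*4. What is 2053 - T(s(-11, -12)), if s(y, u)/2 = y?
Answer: 2113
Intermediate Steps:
o(X, V) = -4
s(y, u) = 2*y
b(z, w) = 3*w*z
T(D) = -60 (T(D) = 3*(-4)*5 = -60)
2053 - T(s(-11, -12)) = 2053 - 1*(-60) = 2053 + 60 = 2113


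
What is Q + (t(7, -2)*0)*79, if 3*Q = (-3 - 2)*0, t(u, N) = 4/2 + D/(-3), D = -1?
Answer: 0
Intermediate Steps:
t(u, N) = 7/3 (t(u, N) = 4/2 - 1/(-3) = 4*(½) - 1*(-⅓) = 2 + ⅓ = 7/3)
Q = 0 (Q = ((-3 - 2)*0)/3 = (-5*0)/3 = (⅓)*0 = 0)
Q + (t(7, -2)*0)*79 = 0 + ((7/3)*0)*79 = 0 + 0*79 = 0 + 0 = 0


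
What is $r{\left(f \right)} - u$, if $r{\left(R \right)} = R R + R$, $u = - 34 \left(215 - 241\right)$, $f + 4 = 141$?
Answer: $18022$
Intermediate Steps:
$f = 137$ ($f = -4 + 141 = 137$)
$u = 884$ ($u = \left(-34\right) \left(-26\right) = 884$)
$r{\left(R \right)} = R + R^{2}$ ($r{\left(R \right)} = R^{2} + R = R + R^{2}$)
$r{\left(f \right)} - u = 137 \left(1 + 137\right) - 884 = 137 \cdot 138 - 884 = 18906 - 884 = 18022$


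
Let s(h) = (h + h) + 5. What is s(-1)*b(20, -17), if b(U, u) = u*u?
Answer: 867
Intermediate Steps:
b(U, u) = u²
s(h) = 5 + 2*h (s(h) = 2*h + 5 = 5 + 2*h)
s(-1)*b(20, -17) = (5 + 2*(-1))*(-17)² = (5 - 2)*289 = 3*289 = 867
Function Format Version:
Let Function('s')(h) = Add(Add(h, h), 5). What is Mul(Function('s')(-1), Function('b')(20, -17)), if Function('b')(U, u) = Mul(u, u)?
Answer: 867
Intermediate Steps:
Function('b')(U, u) = Pow(u, 2)
Function('s')(h) = Add(5, Mul(2, h)) (Function('s')(h) = Add(Mul(2, h), 5) = Add(5, Mul(2, h)))
Mul(Function('s')(-1), Function('b')(20, -17)) = Mul(Add(5, Mul(2, -1)), Pow(-17, 2)) = Mul(Add(5, -2), 289) = Mul(3, 289) = 867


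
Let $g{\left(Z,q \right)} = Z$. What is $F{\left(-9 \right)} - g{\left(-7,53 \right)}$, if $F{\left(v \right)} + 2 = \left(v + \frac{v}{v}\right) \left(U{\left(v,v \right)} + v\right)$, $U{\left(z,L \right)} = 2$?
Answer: $61$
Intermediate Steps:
$F{\left(v \right)} = -2 + \left(1 + v\right) \left(2 + v\right)$ ($F{\left(v \right)} = -2 + \left(v + \frac{v}{v}\right) \left(2 + v\right) = -2 + \left(v + 1\right) \left(2 + v\right) = -2 + \left(1 + v\right) \left(2 + v\right)$)
$F{\left(-9 \right)} - g{\left(-7,53 \right)} = - 9 \left(3 - 9\right) - -7 = \left(-9\right) \left(-6\right) + 7 = 54 + 7 = 61$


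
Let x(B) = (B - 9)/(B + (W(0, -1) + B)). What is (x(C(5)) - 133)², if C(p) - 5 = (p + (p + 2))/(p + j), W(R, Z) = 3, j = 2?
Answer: 234426721/13225 ≈ 17726.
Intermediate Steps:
C(p) = 5 + (2 + 2*p)/(2 + p) (C(p) = 5 + (p + (p + 2))/(p + 2) = 5 + (p + (2 + p))/(2 + p) = 5 + (2 + 2*p)/(2 + p))
x(B) = (-9 + B)/(3 + 2*B) (x(B) = (B - 9)/(B + (3 + B)) = (-9 + B)/(3 + 2*B))
(x(C(5)) - 133)² = ((-9 + (12 + 7*5)/(2 + 5))/(3 + 2*((12 + 7*5)/(2 + 5))) - 133)² = ((-9 + (12 + 35)/7)/(3 + 2*((12 + 35)/7)) - 133)² = ((-9 + (⅐)*47)/(3 + 2*((⅐)*47)) - 133)² = ((-9 + 47/7)/(3 + 2*(47/7)) - 133)² = (-16/7/(3 + 94/7) - 133)² = (-16/7/(115/7) - 133)² = ((7/115)*(-16/7) - 133)² = (-16/115 - 133)² = (-15311/115)² = 234426721/13225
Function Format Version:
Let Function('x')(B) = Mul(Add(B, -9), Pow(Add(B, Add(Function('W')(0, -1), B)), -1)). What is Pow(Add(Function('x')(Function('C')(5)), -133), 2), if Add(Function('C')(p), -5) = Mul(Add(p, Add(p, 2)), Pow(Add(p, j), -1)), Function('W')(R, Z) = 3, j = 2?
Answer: Rational(234426721, 13225) ≈ 17726.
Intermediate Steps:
Function('C')(p) = Add(5, Mul(Pow(Add(2, p), -1), Add(2, Mul(2, p)))) (Function('C')(p) = Add(5, Mul(Add(p, Add(p, 2)), Pow(Add(p, 2), -1))) = Add(5, Mul(Add(p, Add(2, p)), Pow(Add(2, p), -1))) = Add(5, Mul(Add(2, Mul(2, p)), Pow(Add(2, p), -1))) = Add(5, Mul(Pow(Add(2, p), -1), Add(2, Mul(2, p)))))
Function('x')(B) = Mul(Pow(Add(3, Mul(2, B)), -1), Add(-9, B)) (Function('x')(B) = Mul(Add(B, -9), Pow(Add(B, Add(3, B)), -1)) = Mul(Add(-9, B), Pow(Add(3, Mul(2, B)), -1)) = Mul(Pow(Add(3, Mul(2, B)), -1), Add(-9, B)))
Pow(Add(Function('x')(Function('C')(5)), -133), 2) = Pow(Add(Mul(Pow(Add(3, Mul(2, Mul(Pow(Add(2, 5), -1), Add(12, Mul(7, 5))))), -1), Add(-9, Mul(Pow(Add(2, 5), -1), Add(12, Mul(7, 5))))), -133), 2) = Pow(Add(Mul(Pow(Add(3, Mul(2, Mul(Pow(7, -1), Add(12, 35)))), -1), Add(-9, Mul(Pow(7, -1), Add(12, 35)))), -133), 2) = Pow(Add(Mul(Pow(Add(3, Mul(2, Mul(Rational(1, 7), 47))), -1), Add(-9, Mul(Rational(1, 7), 47))), -133), 2) = Pow(Add(Mul(Pow(Add(3, Mul(2, Rational(47, 7))), -1), Add(-9, Rational(47, 7))), -133), 2) = Pow(Add(Mul(Pow(Add(3, Rational(94, 7)), -1), Rational(-16, 7)), -133), 2) = Pow(Add(Mul(Pow(Rational(115, 7), -1), Rational(-16, 7)), -133), 2) = Pow(Add(Mul(Rational(7, 115), Rational(-16, 7)), -133), 2) = Pow(Add(Rational(-16, 115), -133), 2) = Pow(Rational(-15311, 115), 2) = Rational(234426721, 13225)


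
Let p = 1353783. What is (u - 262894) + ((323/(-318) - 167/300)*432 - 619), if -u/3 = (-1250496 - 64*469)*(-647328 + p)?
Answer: 3595880467161239/1325 ≈ 2.7139e+12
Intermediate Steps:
u = 2713872314880 (u = -3*(-1250496 - 64*469)*(-647328 + 1353783) = -3*(-1250496 - 30016)*706455 = -(-3841536)*706455 = -3*(-904624104960) = 2713872314880)
(u - 262894) + ((323/(-318) - 167/300)*432 - 619) = (2713872314880 - 262894) + ((323/(-318) - 167/300)*432 - 619) = 2713872051986 + ((323*(-1/318) - 167*1/300)*432 - 619) = 2713872051986 + ((-323/318 - 167/300)*432 - 619) = 2713872051986 + (-25001/15900*432 - 619) = 2713872051986 + (-900036/1325 - 619) = 2713872051986 - 1720211/1325 = 3595880467161239/1325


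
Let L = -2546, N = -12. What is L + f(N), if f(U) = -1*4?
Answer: -2550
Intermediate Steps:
f(U) = -4
L + f(N) = -2546 - 4 = -2550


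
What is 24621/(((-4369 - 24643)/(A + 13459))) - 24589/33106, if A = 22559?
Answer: -3669885870367/120058909 ≈ -30567.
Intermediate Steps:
24621/(((-4369 - 24643)/(A + 13459))) - 24589/33106 = 24621/(((-4369 - 24643)/(22559 + 13459))) - 24589/33106 = 24621/((-29012/36018)) - 24589*1/33106 = 24621/((-29012*1/36018)) - 24589/33106 = 24621/(-14506/18009) - 24589/33106 = 24621*(-18009/14506) - 24589/33106 = -443399589/14506 - 24589/33106 = -3669885870367/120058909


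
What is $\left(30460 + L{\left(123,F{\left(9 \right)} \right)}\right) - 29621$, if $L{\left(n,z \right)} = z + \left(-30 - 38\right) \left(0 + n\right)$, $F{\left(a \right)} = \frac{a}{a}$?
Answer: $-7524$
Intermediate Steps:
$F{\left(a \right)} = 1$
$L{\left(n,z \right)} = z - 68 n$
$\left(30460 + L{\left(123,F{\left(9 \right)} \right)}\right) - 29621 = \left(30460 + \left(1 - 8364\right)\right) - 29621 = \left(30460 - 8363\right) - 29621 = 22097 - 29621 = -7524$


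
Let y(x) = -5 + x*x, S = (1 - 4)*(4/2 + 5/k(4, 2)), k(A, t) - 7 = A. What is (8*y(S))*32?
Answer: 1524736/121 ≈ 12601.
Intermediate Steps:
k(A, t) = 7 + A
S = -81/11 (S = (1 - 4)*(4/2 + 5/(7 + 4)) = -3*(4*(½) + 5/11) = -3*(2 + 5*(1/11)) = -3*(2 + 5/11) = -3*27/11 = -81/11 ≈ -7.3636)
y(x) = -5 + x²
(8*y(S))*32 = (8*(-5 + (-81/11)²))*32 = (8*(-5 + 6561/121))*32 = (8*(5956/121))*32 = (47648/121)*32 = 1524736/121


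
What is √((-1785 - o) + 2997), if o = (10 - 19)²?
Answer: √1131 ≈ 33.630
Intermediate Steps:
o = 81 (o = (-9)² = 81)
√((-1785 - o) + 2997) = √((-1785 - 1*81) + 2997) = √((-1785 - 81) + 2997) = √(-1866 + 2997) = √1131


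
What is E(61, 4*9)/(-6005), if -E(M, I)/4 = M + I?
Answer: 388/6005 ≈ 0.064613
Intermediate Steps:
E(M, I) = -4*I - 4*M (E(M, I) = -4*(M + I) = -4*(I + M) = -4*I - 4*M)
E(61, 4*9)/(-6005) = (-16*9 - 4*61)/(-6005) = (-4*36 - 244)*(-1/6005) = (-144 - 244)*(-1/6005) = -388*(-1/6005) = 388/6005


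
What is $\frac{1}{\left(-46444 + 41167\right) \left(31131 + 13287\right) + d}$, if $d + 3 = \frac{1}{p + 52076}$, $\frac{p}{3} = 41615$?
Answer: $- \frac{176921}{41469183543668} \approx -4.2663 \cdot 10^{-9}$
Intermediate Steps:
$p = 124845$ ($p = 3 \cdot 41615 = 124845$)
$d = - \frac{530762}{176921}$ ($d = -3 + \frac{1}{124845 + 52076} = -3 + \frac{1}{176921} = - \frac{530762}{176921} \approx -3.0$)
$\frac{1}{\left(-46444 + 41167\right) \left(31131 + 13287\right) + d} = \frac{1}{\left(-46444 + 41167\right) \left(31131 + 13287\right) - \frac{530762}{176921}} = \frac{1}{\left(-5277\right) 44418 - \frac{530762}{176921}} = \frac{1}{-234393786 - \frac{530762}{176921}} = \frac{1}{- \frac{41469183543668}{176921}} = - \frac{176921}{41469183543668}$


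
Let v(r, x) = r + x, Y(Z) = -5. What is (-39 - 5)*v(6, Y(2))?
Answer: -44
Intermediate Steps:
(-39 - 5)*v(6, Y(2)) = (-39 - 5)*(6 - 5) = -44*1 = -44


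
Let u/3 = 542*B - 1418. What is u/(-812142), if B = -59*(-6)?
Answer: -95225/135357 ≈ -0.70351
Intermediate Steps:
B = 354
u = 571350 (u = 3*(542*354 - 1418) = 3*(191868 - 1418) = 3*190450 = 571350)
u/(-812142) = 571350/(-812142) = 571350*(-1/812142) = -95225/135357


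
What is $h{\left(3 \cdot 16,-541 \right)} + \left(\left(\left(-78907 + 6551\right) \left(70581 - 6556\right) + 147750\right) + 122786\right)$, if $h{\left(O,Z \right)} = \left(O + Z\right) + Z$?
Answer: $-4632323398$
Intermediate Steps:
$h{\left(O,Z \right)} = O + 2 Z$
$h{\left(3 \cdot 16,-541 \right)} + \left(\left(\left(-78907 + 6551\right) \left(70581 - 6556\right) + 147750\right) + 122786\right) = \left(3 \cdot 16 + 2 \left(-541\right)\right) + \left(\left(\left(-78907 + 6551\right) \left(70581 - 6556\right) + 147750\right) + 122786\right) = \left(48 - 1082\right) + \left(\left(\left(-72356\right) 64025 + 147750\right) + 122786\right) = -1034 + \left(\left(-4632592900 + 147750\right) + 122786\right) = -1034 + \left(-4632445150 + 122786\right) = -1034 - 4632322364 = -4632323398$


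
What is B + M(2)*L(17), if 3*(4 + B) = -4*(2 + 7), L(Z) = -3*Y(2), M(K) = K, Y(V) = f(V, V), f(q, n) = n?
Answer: -28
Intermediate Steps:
Y(V) = V
L(Z) = -6 (L(Z) = -3*2 = -6)
B = -16 (B = -4 + (-4*(2 + 7))/3 = -4 + (-4*9)/3 = -4 + (1/3)*(-36) = -4 - 12 = -16)
B + M(2)*L(17) = -16 + 2*(-6) = -16 - 12 = -28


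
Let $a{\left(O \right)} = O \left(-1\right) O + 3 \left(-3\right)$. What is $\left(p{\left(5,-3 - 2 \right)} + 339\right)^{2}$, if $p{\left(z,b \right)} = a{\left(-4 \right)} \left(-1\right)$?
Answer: $132496$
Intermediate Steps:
$a{\left(O \right)} = -9 - O^{2}$ ($a{\left(O \right)} = - O O - 9 = - O^{2} - 9 = -9 - O^{2}$)
$p{\left(z,b \right)} = 25$ ($p{\left(z,b \right)} = \left(-9 - \left(-4\right)^{2}\right) \left(-1\right) = \left(-9 - 16\right) \left(-1\right) = \left(-25\right) \left(-1\right) = 25$)
$\left(p{\left(5,-3 - 2 \right)} + 339\right)^{2} = \left(25 + 339\right)^{2} = 364^{2} = 132496$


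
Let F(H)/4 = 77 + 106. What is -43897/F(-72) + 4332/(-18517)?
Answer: -816011773/13554444 ≈ -60.203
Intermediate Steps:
F(H) = 732 (F(H) = 4*(77 + 106) = 4*183 = 732)
-43897/F(-72) + 4332/(-18517) = -43897/732 + 4332/(-18517) = -43897*1/732 + 4332*(-1/18517) = -43897/732 - 4332/18517 = -816011773/13554444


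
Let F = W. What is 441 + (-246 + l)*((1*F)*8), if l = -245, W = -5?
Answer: 20081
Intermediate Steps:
F = -5
441 + (-246 + l)*((1*F)*8) = 441 + (-246 - 245)*((1*(-5))*8) = 441 - (-2455)*8 = 441 - 491*(-40) = 441 + 19640 = 20081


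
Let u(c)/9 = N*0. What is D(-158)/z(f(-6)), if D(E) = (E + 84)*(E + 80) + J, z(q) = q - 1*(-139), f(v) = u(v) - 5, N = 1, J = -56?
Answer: 2858/67 ≈ 42.657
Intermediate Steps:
u(c) = 0 (u(c) = 9*(1*0) = 9*0 = 0)
f(v) = -5 (f(v) = 0 - 5 = -5)
z(q) = 139 + q (z(q) = q + 139 = 139 + q)
D(E) = -56 + (80 + E)*(84 + E) (D(E) = (E + 84)*(E + 80) - 56 = (84 + E)*(80 + E) - 56 = (80 + E)*(84 + E) - 56 = -56 + (80 + E)*(84 + E))
D(-158)/z(f(-6)) = (6664 + (-158)² + 164*(-158))/(139 - 5) = (6664 + 24964 - 25912)/134 = 5716*(1/134) = 2858/67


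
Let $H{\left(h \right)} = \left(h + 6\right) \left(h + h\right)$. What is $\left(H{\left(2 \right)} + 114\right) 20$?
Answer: $2920$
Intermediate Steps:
$H{\left(h \right)} = 2 h \left(6 + h\right)$ ($H{\left(h \right)} = \left(6 + h\right) 2 h = 2 h \left(6 + h\right)$)
$\left(H{\left(2 \right)} + 114\right) 20 = \left(2 \cdot 2 \left(6 + 2\right) + 114\right) 20 = \left(2 \cdot 2 \cdot 8 + 114\right) 20 = \left(32 + 114\right) 20 = 146 \cdot 20 = 2920$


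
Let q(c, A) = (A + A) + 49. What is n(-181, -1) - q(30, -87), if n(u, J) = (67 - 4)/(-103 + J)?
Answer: 12937/104 ≈ 124.39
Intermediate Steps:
q(c, A) = 49 + 2*A (q(c, A) = 2*A + 49 = 49 + 2*A)
n(u, J) = 63/(-103 + J)
n(-181, -1) - q(30, -87) = 63/(-103 - 1) - (49 + 2*(-87)) = 63/(-104) - (49 - 174) = 63*(-1/104) - 1*(-125) = -63/104 + 125 = 12937/104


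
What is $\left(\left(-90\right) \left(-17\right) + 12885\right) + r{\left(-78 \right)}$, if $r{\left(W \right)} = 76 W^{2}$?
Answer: $476799$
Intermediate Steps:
$\left(\left(-90\right) \left(-17\right) + 12885\right) + r{\left(-78 \right)} = \left(\left(-90\right) \left(-17\right) + 12885\right) + 76 \left(-78\right)^{2} = \left(1530 + 12885\right) + 76 \cdot 6084 = 14415 + 462384 = 476799$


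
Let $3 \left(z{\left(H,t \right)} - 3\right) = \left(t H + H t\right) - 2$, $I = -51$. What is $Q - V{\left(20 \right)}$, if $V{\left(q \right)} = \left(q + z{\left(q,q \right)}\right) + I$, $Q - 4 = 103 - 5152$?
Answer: $-5283$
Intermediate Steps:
$z{\left(H,t \right)} = \frac{7}{3} + \frac{2 H t}{3}$ ($z{\left(H,t \right)} = 3 + \frac{\left(t H + H t\right) - 2}{3} = 3 + \frac{\left(H t + H t\right) - 2}{3} = 3 + \frac{2 H t - 2}{3} = 3 + \frac{-2 + 2 H t}{3} = 3 + \left(- \frac{2}{3} + \frac{2 H t}{3}\right) = \frac{7}{3} + \frac{2 H t}{3}$)
$Q = -5045$ ($Q = 4 + \left(103 - 5152\right) = 4 - 5049 = -5045$)
$V{\left(q \right)} = - \frac{146}{3} + q + \frac{2 q^{2}}{3}$ ($V{\left(q \right)} = \left(q + \left(\frac{7}{3} + \frac{2 q q}{3}\right)\right) - 51 = \left(q + \left(\frac{7}{3} + \frac{2 q^{2}}{3}\right)\right) - 51 = \left(\frac{7}{3} + q + \frac{2 q^{2}}{3}\right) - 51 = - \frac{146}{3} + q + \frac{2 q^{2}}{3}$)
$Q - V{\left(20 \right)} = -5045 - \left(- \frac{146}{3} + 20 + \frac{2 \cdot 20^{2}}{3}\right) = -5045 - \left(- \frac{146}{3} + 20 + \frac{2}{3} \cdot 400\right) = -5045 - \left(- \frac{146}{3} + 20 + \frac{800}{3}\right) = -5045 - 238 = -5283$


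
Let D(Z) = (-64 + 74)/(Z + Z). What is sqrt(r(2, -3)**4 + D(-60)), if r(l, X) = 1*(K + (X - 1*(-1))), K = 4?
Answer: sqrt(573)/6 ≈ 3.9896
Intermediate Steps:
r(l, X) = 5 + X (r(l, X) = 1*(4 + (X - 1*(-1))) = 1*(4 + (X + 1)) = 1*(4 + (1 + X)) = 1*(5 + X) = 5 + X)
D(Z) = 5/Z (D(Z) = 10/((2*Z)) = 10*(1/(2*Z)) = 5/Z)
sqrt(r(2, -3)**4 + D(-60)) = sqrt((5 - 3)**4 + 5/(-60)) = sqrt(2**4 + 5*(-1/60)) = sqrt(16 - 1/12) = sqrt(191/12) = sqrt(573)/6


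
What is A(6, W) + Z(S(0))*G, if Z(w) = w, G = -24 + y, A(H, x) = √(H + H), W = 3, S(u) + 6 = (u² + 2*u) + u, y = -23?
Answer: 282 + 2*√3 ≈ 285.46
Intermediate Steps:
S(u) = -6 + u² + 3*u (S(u) = -6 + ((u² + 2*u) + u) = -6 + (u² + 3*u) = -6 + u² + 3*u)
A(H, x) = √2*√H (A(H, x) = √(2*H) = √2*√H)
G = -47 (G = -24 - 23 = -47)
A(6, W) + Z(S(0))*G = √2*√6 + (-6 + 0² + 3*0)*(-47) = 2*√3 + (-6 + 0 + 0)*(-47) = 2*√3 - 6*(-47) = 2*√3 + 282 = 282 + 2*√3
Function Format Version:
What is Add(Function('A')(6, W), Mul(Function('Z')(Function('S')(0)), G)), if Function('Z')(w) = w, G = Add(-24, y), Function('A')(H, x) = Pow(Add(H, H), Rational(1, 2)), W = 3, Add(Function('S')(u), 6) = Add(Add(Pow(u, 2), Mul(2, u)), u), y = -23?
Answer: Add(282, Mul(2, Pow(3, Rational(1, 2)))) ≈ 285.46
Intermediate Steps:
Function('S')(u) = Add(-6, Pow(u, 2), Mul(3, u)) (Function('S')(u) = Add(-6, Add(Add(Pow(u, 2), Mul(2, u)), u)) = Add(-6, Add(Pow(u, 2), Mul(3, u))) = Add(-6, Pow(u, 2), Mul(3, u)))
Function('A')(H, x) = Mul(Pow(2, Rational(1, 2)), Pow(H, Rational(1, 2))) (Function('A')(H, x) = Pow(Mul(2, H), Rational(1, 2)) = Mul(Pow(2, Rational(1, 2)), Pow(H, Rational(1, 2))))
G = -47 (G = Add(-24, -23) = -47)
Add(Function('A')(6, W), Mul(Function('Z')(Function('S')(0)), G)) = Add(Mul(Pow(2, Rational(1, 2)), Pow(6, Rational(1, 2))), Mul(Add(-6, Pow(0, 2), Mul(3, 0)), -47)) = Add(Mul(2, Pow(3, Rational(1, 2))), Mul(Add(-6, 0, 0), -47)) = Add(Mul(2, Pow(3, Rational(1, 2))), Mul(-6, -47)) = Add(Mul(2, Pow(3, Rational(1, 2))), 282) = Add(282, Mul(2, Pow(3, Rational(1, 2))))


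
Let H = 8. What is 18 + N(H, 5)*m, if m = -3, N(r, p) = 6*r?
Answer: -126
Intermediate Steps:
18 + N(H, 5)*m = 18 + (6*8)*(-3) = 18 + 48*(-3) = 18 - 144 = -126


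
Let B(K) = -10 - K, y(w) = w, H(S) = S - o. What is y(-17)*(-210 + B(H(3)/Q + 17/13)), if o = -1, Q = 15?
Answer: 734519/195 ≈ 3766.8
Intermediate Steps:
H(S) = 1 + S (H(S) = S - 1*(-1) = S + 1 = 1 + S)
y(-17)*(-210 + B(H(3)/Q + 17/13)) = -17*(-210 + (-10 - ((1 + 3)/15 + 17/13))) = -17*(-210 + (-10 - (4*(1/15) + 17*(1/13)))) = -17*(-210 + (-10 - (4/15 + 17/13))) = -17*(-210 + (-10 - 1*307/195)) = -17*(-210 + (-10 - 307/195)) = -17*(-210 - 2257/195) = -17*(-43207/195) = 734519/195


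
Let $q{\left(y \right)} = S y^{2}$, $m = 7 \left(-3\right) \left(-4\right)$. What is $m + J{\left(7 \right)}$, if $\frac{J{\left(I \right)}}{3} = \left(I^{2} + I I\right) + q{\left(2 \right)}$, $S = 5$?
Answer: $438$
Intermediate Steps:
$m = 84$ ($m = \left(-21\right) \left(-4\right) = 84$)
$q{\left(y \right)} = 5 y^{2}$
$J{\left(I \right)} = 60 + 6 I^{2}$ ($J{\left(I \right)} = 3 \left(\left(I^{2} + I I\right) + 5 \cdot 2^{2}\right) = 3 \left(\left(I^{2} + I^{2}\right) + 5 \cdot 4\right) = 3 \left(2 I^{2} + 20\right) = 3 \left(20 + 2 I^{2}\right) = 60 + 6 I^{2}$)
$m + J{\left(7 \right)} = 84 + \left(60 + 6 \cdot 7^{2}\right) = 84 + \left(60 + 6 \cdot 49\right) = 84 + \left(60 + 294\right) = 84 + 354 = 438$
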